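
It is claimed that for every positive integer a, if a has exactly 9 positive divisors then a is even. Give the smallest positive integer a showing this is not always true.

a = 225

We need the least positive integer a for which a has exactly 9 positive divisors but a is odd.
a = 36: divisors of 36: 9 divisors; 36 is even.
a = 100: divisors of 100: 9 divisors; 100 is even.
a = 196: divisors of 196: 9 divisors; 196 is even.
a = 225: divisors of 225: 9 divisors; 225 is odd.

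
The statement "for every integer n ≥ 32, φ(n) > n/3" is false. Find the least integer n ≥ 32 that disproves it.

Check each integer n ≥ 32 in order until the claim fails.
n = 32: φ(32) = 16 and 32/3 = 32/3, so φ(32) > 32/3.
n = 33: φ(33) = 20 and 33/3 = 11, so φ(33) > 33/3.
n = 34: φ(34) = 16 and 34/3 = 34/3, so φ(34) > 34/3.
n = 35: φ(35) = 24 and 35/3 = 35/3, so φ(35) > 35/3.
n = 36: φ(36) = 12 and 36/3 = 12, so φ(36) ≤ 36/3.
Hence n = 36 is a counterexample.

n = 36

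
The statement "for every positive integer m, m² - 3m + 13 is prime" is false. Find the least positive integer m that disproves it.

We need the least positive integer m for which m² - 3m + 13 is not prime.
For m = 1, 2, 3, 4, …, 9, 10, 11 the conclusion holds.
m = 12: m² - 3m + 13 = 121 = 11 × 11, composite.

m = 12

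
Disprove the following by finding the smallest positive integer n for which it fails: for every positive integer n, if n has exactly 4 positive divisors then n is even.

n = 6: divisors of 6: 1, 2, 3, 6; 6 is even.
n = 8: divisors of 8: 1, 2, 4, 8; 8 is even.
n = 10: divisors of 10: 1, 2, 5, 10; 10 is even.
n = 14: divisors of 14: 1, 2, 7, 14; 14 is even.
n = 15: divisors of 15: 1, 3, 5, 15; 15 is odd.
Thus n = 15 disproves the claim, and no smaller n works.

n = 15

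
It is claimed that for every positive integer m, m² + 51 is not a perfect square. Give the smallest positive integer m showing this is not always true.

The first 6 eligible values, up to m = 6, all satisfy the conclusion.
m = 7: 7² + 51 = 100 = 10², a perfect square.

m = 7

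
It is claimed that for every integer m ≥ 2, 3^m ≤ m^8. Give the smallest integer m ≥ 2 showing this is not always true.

For m = 2, 3, 4, 5, …, 20, 21, 22 the conclusion holds.
m = 23: 3^m = 94143178827 and m^8 = 78310985281, so 94143178827 > 78310985281.
So m = 23 is the smallest counterexample.

m = 23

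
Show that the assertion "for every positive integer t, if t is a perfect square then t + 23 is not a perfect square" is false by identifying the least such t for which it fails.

t = 121

For t = 1, 4, 9, 16, 25, 36, 49, 64, 81, 100 the conclusion holds.
t = 121: 121 = 11² and 121 + 23 = 144 = 12².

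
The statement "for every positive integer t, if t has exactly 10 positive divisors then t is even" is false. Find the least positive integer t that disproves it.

t = 405

Check each positive integer t in order until t has exactly 10 positive divisors but t is odd.
For t = 48, 80, 112, 162, 176, 208, 272, 304, 368 the conclusion holds.
t = 405: divisors of 405: 10 divisors; 405 is odd.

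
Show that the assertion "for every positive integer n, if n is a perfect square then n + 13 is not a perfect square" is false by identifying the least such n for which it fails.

n = 36

A counterexample is any positive integer n such that n is a perfect square but n + 13 is a perfect square; we check each in order.
For n = 1, 4, 9, 16, 25 the conclusion holds.
n = 36: 36 = 6² and 36 + 13 = 49 = 7².
Hence n = 36 is a counterexample.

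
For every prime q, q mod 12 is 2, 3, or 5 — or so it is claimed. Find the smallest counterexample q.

A counterexample is any prime q such that the claim fails; we check each in order.
q = 2: 2 mod 12 = 2.
q = 3: 3 mod 12 = 3.
q = 5: 5 mod 12 = 5.
q = 7: 7 mod 12 = 7 — not in {2, 3, 5}.

q = 7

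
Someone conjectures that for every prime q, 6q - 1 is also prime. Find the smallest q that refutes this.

The first 4 eligible values, up to q = 7, all satisfy the conclusion.
q = 11: 6q - 1 = 65 = 5 × 13, not prime.
Hence q = 11 is a counterexample.

q = 11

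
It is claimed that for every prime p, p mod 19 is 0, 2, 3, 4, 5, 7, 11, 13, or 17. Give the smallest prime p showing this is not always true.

The first 9 eligible values, up to p = 23, all satisfy the conclusion.
p = 29: 29 mod 19 = 10 — not in {0, 2, 3, 4, 5, 7, 11, 13, 17}.

p = 29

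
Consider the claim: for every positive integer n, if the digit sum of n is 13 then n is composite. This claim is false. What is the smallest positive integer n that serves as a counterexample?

n = 67

Check each positive integer n in order until the digit sum of n is 13 but n is prime.
For n = 49, 58 the conclusion holds.
n = 67: digit sum 13; 67 is prime, not composite.
Hence n = 67 is a counterexample.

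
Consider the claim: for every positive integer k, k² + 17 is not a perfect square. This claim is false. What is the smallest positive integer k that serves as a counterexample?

k = 8

We need the least positive integer k for which k² + 17 is a perfect square.
k = 1: 1² + 17 = 18, not a perfect square.
k = 2: 2² + 17 = 21, not a perfect square.
k = 3: 3² + 17 = 26, not a perfect square.
k = 4: 4² + 17 = 33, not a perfect square.
k = 5: 5² + 17 = 42, not a perfect square.
k = 6: 6² + 17 = 53, not a perfect square.
k = 7: 7² + 17 = 66, not a perfect square.
k = 8: 8² + 17 = 81 = 9², a perfect square.
Hence k = 8 is a counterexample.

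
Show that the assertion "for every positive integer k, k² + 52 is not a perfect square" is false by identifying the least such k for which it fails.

A counterexample is any positive integer k such that k² + 52 is a perfect square; we check each in order.
For k = 1, 2, 3, 4, …, 9, 10, 11 the conclusion holds.
k = 12: 12² + 52 = 196 = 14², a perfect square.
So k = 12 is the smallest counterexample.

k = 12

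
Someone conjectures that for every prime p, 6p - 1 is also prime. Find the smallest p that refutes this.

A counterexample is any prime p such that 6p - 1 is not prime; we check each in order.
p = 2: 6p - 1 = 11, prime.
p = 3: 6p - 1 = 17, prime.
p = 5: 6p - 1 = 29, prime.
p = 7: 6p - 1 = 41, prime.
p = 11: 6p - 1 = 65 = 5 × 13, not prime.

p = 11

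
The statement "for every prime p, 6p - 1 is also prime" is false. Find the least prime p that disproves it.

p = 11

The first 4 eligible values, up to p = 7, all satisfy the conclusion.
p = 11: 6p - 1 = 65 = 5 × 13, not prime.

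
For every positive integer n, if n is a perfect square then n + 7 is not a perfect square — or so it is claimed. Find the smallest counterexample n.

n = 9

Check each positive integer n in order until n is a perfect square but n + 7 is a perfect square.
For n = 1, 4 the conclusion holds.
n = 9: 9 = 3² and 9 + 7 = 16 = 4².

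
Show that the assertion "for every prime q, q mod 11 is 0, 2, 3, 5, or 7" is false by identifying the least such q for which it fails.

q = 17

A counterexample is any prime q such that the claim fails; we check each in order.
For q = 2, 3, 5, 7, 11, 13 the conclusion holds.
q = 17: 17 mod 11 = 6 — not in {0, 2, 3, 5, 7}.
Hence q = 17 is a counterexample.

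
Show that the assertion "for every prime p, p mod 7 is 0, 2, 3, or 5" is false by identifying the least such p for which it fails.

p = 11

Check each prime p in order until the claim fails.
p = 2: 2 mod 7 = 2.
p = 3: 3 mod 7 = 3.
p = 5: 5 mod 7 = 5.
p = 7: 7 mod 7 = 0.
p = 11: 11 mod 7 = 4 — not in {0, 2, 3, 5}.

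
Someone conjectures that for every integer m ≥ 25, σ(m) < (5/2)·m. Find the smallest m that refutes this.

A counterexample is any integer m ≥ 25 such that the claim fails; we check each in order.
The first 11 eligible values, up to m = 35, all satisfy the conclusion.
m = 36: σ(36) = 91; 91 ≥ 90.
Hence m = 36 is a counterexample.

m = 36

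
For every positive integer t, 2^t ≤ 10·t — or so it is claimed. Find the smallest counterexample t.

Check each positive integer t in order until 2^t > 10·t.
For t = 1, 2, 3, 4, 5 the conclusion holds.
t = 6: 2^t = 64 and 10·t = 60, so 64 > 60.

t = 6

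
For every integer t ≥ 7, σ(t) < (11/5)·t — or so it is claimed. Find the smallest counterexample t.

t = 12

We need the least integer t ≥ 7 for which the claim fails.
The first 5 eligible values, up to t = 11, all satisfy the conclusion.
t = 12: σ(12) = 28; 28 ≥ 132/5.
So t = 12 is the smallest counterexample.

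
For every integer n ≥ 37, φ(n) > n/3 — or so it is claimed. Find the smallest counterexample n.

n = 42

For n = 37, 38, 39, 40, 41 the conclusion holds.
n = 42: φ(42) = 12 and 42/3 = 14, so φ(42) ≤ 42/3.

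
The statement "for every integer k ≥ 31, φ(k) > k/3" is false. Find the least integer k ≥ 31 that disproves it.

A counterexample is any integer k ≥ 31 such that the claim fails; we check each in order.
For k = 31, 32, 33, 34, 35 the conclusion holds.
k = 36: φ(36) = 12 and 36/3 = 12, so φ(36) ≤ 36/3.
So k = 36 is the smallest counterexample.

k = 36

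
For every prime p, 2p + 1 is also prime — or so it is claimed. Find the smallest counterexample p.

For p = 2, 3, 5 the conclusion holds.
p = 7: 2p + 1 = 15 = 3 × 5, not prime.

p = 7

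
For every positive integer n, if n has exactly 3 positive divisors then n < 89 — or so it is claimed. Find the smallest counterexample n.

A counterexample is any positive integer n such that n has exactly 3 positive divisors but the claim fails; we check each in order.
For n = 4, 9, 25, 49 the conclusion holds.
n = 121: τ(121) = 3; 121 ≥ 89.
So n = 121 is the smallest counterexample.

n = 121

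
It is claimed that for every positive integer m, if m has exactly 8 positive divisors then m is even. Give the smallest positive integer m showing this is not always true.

m = 105

For m = 24, 30, 40, 42, …, 88, 102, 104 the conclusion holds.
m = 105: divisors of 105: 1, 3, 5, 7, 15, 21, 35, 105; 105 is odd.
Thus m = 105 disproves the claim, and no smaller m works.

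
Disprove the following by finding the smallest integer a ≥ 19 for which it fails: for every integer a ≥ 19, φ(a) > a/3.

For a = 19, 20, 21, 22, 23 the conclusion holds.
a = 24: φ(24) = 8 and 24/3 = 8, so φ(24) ≤ 24/3.
Hence a = 24 is a counterexample.

a = 24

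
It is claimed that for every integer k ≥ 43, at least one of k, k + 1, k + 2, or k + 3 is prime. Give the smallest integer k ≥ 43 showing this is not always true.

Check each integer k ≥ 43 in order until k, k + 1, k + 2, k + 3 are all composite.
k = 43: 43 is prime.
k = 44: 47 is prime.
k = 45: 47 is prime.
k = 46: 47 is prime.
k = 47: 47 is prime.
k = 48: 48 = 2 × 24; 49 = 7 × 7; 50 = 2 × 25; 51 = 3 × 17 — all composite.

k = 48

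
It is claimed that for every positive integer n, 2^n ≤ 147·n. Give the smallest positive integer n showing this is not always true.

n = 11

We need the least positive integer n for which 2^n > 147·n.
For n = 1, 2, 3, 4, 5, 6, 7, 8, 9, 10 the conclusion holds.
n = 11: 2^n = 2048 and 147·n = 1617, so 2048 > 1617.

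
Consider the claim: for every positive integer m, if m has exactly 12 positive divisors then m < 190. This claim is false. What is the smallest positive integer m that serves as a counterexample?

A counterexample is any positive integer m such that m has exactly 12 positive divisors but the claim fails; we check each in order.
The first 12 eligible values, up to m = 160, all satisfy the conclusion.
m = 198: τ(198) = 12; 198 ≥ 190.

m = 198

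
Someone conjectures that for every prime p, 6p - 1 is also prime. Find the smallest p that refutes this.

p = 11

Check each prime p in order until 6p - 1 is not prime.
p = 2: 6p - 1 = 11, prime.
p = 3: 6p - 1 = 17, prime.
p = 5: 6p - 1 = 29, prime.
p = 7: 6p - 1 = 41, prime.
p = 11: 6p - 1 = 65 = 5 × 13, not prime.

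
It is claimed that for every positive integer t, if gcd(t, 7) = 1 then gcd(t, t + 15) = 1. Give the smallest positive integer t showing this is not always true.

Check each positive integer t in order until gcd(t, 7) = 1 but gcd(t, t + 15) > 1.
t = 1: gcd(1, 16) = 1.
t = 2: gcd(2, 17) = 1.
t = 3: gcd(3, 18) = 3.
Thus t = 3 disproves the claim, and no smaller t works.

t = 3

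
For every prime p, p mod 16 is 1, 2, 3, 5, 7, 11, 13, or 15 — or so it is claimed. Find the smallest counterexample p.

Check each prime p in order until the claim fails.
The first 12 eligible values, up to p = 37, all satisfy the conclusion.
p = 41: 41 mod 16 = 9 — not in {1, 2, 3, 5, 7, 11, 13, 15}.

p = 41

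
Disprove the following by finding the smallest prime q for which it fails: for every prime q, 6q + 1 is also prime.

q = 19

q = 2: 6q + 1 = 13, prime.
q = 3: 6q + 1 = 19, prime.
q = 5: 6q + 1 = 31, prime.
q = 7: 6q + 1 = 43, prime.
q = 11: 6q + 1 = 67, prime.
q = 13: 6q + 1 = 79, prime.
q = 17: 6q + 1 = 103, prime.
q = 19: 6q + 1 = 115 = 5 × 23, not prime.
Thus q = 19 disproves the claim, and no smaller q works.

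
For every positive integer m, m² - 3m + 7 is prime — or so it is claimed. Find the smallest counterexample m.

The first 5 eligible values, up to m = 5, all satisfy the conclusion.
m = 6: m² - 3m + 7 = 25 = 5 × 5, composite.
Hence m = 6 is a counterexample.

m = 6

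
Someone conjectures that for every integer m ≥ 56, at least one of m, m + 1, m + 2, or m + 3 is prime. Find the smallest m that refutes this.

m = 62

m = 56: 59 is prime.
m = 57: 59 is prime.
m = 58: 59 is prime.
m = 59: 59 is prime.
m = 60: 61 is prime.
m = 61: 61 is prime.
m = 62: 62 = 2 × 31; 63 = 3 × 21; 64 = 2 × 32; 65 = 5 × 13 — all composite.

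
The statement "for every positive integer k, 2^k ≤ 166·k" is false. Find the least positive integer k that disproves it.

k = 11

We need the least positive integer k for which 2^k > 166·k.
The first 10 eligible values, up to k = 10, all satisfy the conclusion.
k = 11: 2^k = 2048 and 166·k = 1826, so 2048 > 1826.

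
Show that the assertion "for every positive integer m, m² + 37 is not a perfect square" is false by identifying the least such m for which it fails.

m = 18

We need the least positive integer m for which m² + 37 is a perfect square.
The first 17 eligible values, up to m = 17, all satisfy the conclusion.
m = 18: 18² + 37 = 361 = 19², a perfect square.
So m = 18 is the smallest counterexample.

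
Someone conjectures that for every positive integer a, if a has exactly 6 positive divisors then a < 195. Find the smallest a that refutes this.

a = 207

For a = 12, 18, 20, 28, …, 172, 175, 188 the conclusion holds.
a = 207: τ(207) = 6; 207 ≥ 195.
Hence a = 207 is a counterexample.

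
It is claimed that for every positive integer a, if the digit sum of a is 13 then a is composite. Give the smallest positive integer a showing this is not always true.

a = 67

a = 49: digit sum 13; 49 is composite.
a = 58: digit sum 13; 58 is composite.
a = 67: digit sum 13; 67 is prime, not composite.
So a = 67 is the smallest counterexample.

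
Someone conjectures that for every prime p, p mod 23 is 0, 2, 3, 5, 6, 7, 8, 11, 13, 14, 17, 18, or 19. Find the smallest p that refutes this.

p = 43

The first 13 eligible values, up to p = 41, all satisfy the conclusion.
p = 43: 43 mod 23 = 20 — not in {0, 2, 3, 5, 6, 7, 8, 11, 13, 14, 17, 18, 19}.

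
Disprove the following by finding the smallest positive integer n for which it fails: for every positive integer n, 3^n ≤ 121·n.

Check each positive integer n in order until 3^n > 121·n.
For n = 1, 2, 3, 4, 5 the conclusion holds.
n = 6: 3^n = 729 and 121·n = 726, so 729 > 726.
So n = 6 is the smallest counterexample.

n = 6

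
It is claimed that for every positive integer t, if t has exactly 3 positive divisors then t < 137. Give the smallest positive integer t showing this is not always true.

A counterexample is any positive integer t such that t has exactly 3 positive divisors but the claim fails; we check each in order.
For t = 4, 9, 25, 49, 121 the conclusion holds.
t = 169: τ(169) = 3; 169 ≥ 137.

t = 169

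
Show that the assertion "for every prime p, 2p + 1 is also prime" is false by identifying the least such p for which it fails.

p = 7

For p = 2, 3, 5 the conclusion holds.
p = 7: 2p + 1 = 15 = 3 × 5, not prime.
So p = 7 is the smallest counterexample.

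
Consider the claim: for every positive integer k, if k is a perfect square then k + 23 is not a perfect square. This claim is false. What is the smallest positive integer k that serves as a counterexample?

k = 121

For k = 1, 4, 9, 16, 25, 36, 49, 64, 81, 100 the conclusion holds.
k = 121: 121 = 11² and 121 + 23 = 144 = 12².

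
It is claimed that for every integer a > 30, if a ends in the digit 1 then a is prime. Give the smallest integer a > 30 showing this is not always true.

a = 51

We need the least integer a > 30 for which a ends in the digit 1 but a is not prime.
a = 31: 31 ends in 1 and is prime.
a = 41: 41 ends in 1 and is prime.
a = 51: 51 ends in 1; 51 = 3 × 17, composite.
Hence a = 51 is a counterexample.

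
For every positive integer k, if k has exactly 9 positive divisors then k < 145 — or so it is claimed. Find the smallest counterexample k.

k = 36: τ(36) = 9; 36 < 145.
k = 100: τ(100) = 9; 100 < 145.
k = 196: τ(196) = 9; 196 ≥ 145.
Thus k = 196 disproves the claim, and no smaller k works.

k = 196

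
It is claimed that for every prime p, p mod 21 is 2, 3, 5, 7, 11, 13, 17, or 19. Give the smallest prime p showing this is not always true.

For p = 2, 3, 5, 7, 11, 13, 17, 19, 23 the conclusion holds.
p = 29: 29 mod 21 = 8 — not in {2, 3, 5, 7, 11, 13, 17, 19}.

p = 29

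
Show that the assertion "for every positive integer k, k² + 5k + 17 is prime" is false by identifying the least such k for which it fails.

k = 8

A counterexample is any positive integer k such that k² + 5k + 17 is not prime; we check each in order.
For k = 1, 2, 3, 4, 5, 6, 7 the conclusion holds.
k = 8: k² + 5k + 17 = 121 = 11 × 11, composite.
Thus k = 8 disproves the claim, and no smaller k works.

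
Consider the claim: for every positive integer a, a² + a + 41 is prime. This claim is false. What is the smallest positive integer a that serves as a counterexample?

a = 40

We need the least positive integer a for which a² + a + 41 is not prime.
The first 39 eligible values, up to a = 39, all satisfy the conclusion.
a = 40: a² + a + 41 = 1681 = 41 × 41, composite.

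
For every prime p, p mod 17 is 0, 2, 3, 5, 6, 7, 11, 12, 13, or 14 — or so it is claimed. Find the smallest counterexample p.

For p = 2, 3, 5, 7, …, 31, 37, 41 the conclusion holds.
p = 43: 43 mod 17 = 9 — not in {0, 2, 3, 5, 6, 7, 11, 12, 13, 14}.
Hence p = 43 is a counterexample.

p = 43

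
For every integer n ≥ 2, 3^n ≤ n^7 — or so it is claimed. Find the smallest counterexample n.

The first 17 eligible values, up to n = 18, all satisfy the conclusion.
n = 19: 3^n = 1162261467 and n^7 = 893871739, so 1162261467 > 893871739.

n = 19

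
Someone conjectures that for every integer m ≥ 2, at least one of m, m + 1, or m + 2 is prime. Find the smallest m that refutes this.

m = 2: 2 is prime.
m = 3: 3 is prime.
m = 4: 5 is prime.
m = 5: 5 is prime.
m = 6: 7 is prime.
m = 7: 7 is prime.
m = 8: 8 = 2 × 4; 9 = 3 × 3; 10 = 2 × 5 — all composite.
Thus m = 8 disproves the claim, and no smaller m works.

m = 8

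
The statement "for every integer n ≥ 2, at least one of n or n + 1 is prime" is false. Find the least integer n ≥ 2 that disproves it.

n = 8

We need the least integer n ≥ 2 for which n, n + 1 are both composite.
The first 6 eligible values, up to n = 7, all satisfy the conclusion.
n = 8: 8 = 2 × 4; 9 = 3 × 3 — both composite.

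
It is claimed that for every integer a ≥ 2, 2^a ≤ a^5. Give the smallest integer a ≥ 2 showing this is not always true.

a = 23

The first 21 eligible values, up to a = 22, all satisfy the conclusion.
a = 23: 2^a = 8388608 and a^5 = 6436343, so 8388608 > 6436343.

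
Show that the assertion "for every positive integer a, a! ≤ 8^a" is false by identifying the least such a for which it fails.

a = 20

A counterexample is any positive integer a such that a! > 8^a; we check each in order.
For a = 1, 2, 3, 4, …, 17, 18, 19 the conclusion holds.
a = 20: a! = 2432902008176640000 and 8^a = 1152921504606846976, so 2432902008176640000 > 1152921504606846976.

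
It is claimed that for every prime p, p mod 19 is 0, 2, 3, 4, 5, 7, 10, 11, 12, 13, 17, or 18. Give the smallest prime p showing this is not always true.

p = 47

The first 14 eligible values, up to p = 43, all satisfy the conclusion.
p = 47: 47 mod 19 = 9 — not in {0, 2, 3, 4, 5, 7, 10, 11, 12, 13, 17, 18}.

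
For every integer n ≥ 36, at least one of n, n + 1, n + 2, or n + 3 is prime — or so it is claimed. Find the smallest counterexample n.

n = 48

A counterexample is any integer n ≥ 36 such that n, n + 1, n + 2, n + 3 are all composite; we check each in order.
For n = 36, 37, 38, 39, …, 45, 46, 47 the conclusion holds.
n = 48: 48 = 2 × 24; 49 = 7 × 7; 50 = 2 × 25; 51 = 3 × 17 — all composite.
So n = 48 is the smallest counterexample.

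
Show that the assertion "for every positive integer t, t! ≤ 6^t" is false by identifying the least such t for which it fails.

t = 14

Check each positive integer t in order until t! > 6^t.
For t = 1, 2, 3, 4, …, 11, 12, 13 the conclusion holds.
t = 14: t! = 87178291200 and 6^t = 78364164096, so 87178291200 > 78364164096.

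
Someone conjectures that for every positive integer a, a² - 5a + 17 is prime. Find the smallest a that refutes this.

Check each positive integer a in order until a² - 5a + 17 is not prime.
The first 12 eligible values, up to a = 12, all satisfy the conclusion.
a = 13: a² - 5a + 17 = 121 = 11 × 11, composite.

a = 13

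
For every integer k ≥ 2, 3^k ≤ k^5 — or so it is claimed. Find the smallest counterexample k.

Check each integer k ≥ 2 in order until 3^k > k^5.
For k = 2, 3, 4, 5, 6, 7, 8, 9, 10 the conclusion holds.
k = 11: 3^k = 177147 and k^5 = 161051, so 177147 > 161051.
So k = 11 is the smallest counterexample.

k = 11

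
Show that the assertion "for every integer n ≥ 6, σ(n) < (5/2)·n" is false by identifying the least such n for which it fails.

n = 24

A counterexample is any integer n ≥ 6 such that the claim fails; we check each in order.
For n = 6, 7, 8, 9, …, 21, 22, 23 the conclusion holds.
n = 24: σ(24) = 60; 60 ≥ 60.
Hence n = 24 is a counterexample.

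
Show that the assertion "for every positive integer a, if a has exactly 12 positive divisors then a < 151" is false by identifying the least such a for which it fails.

For a = 60, 72, 84, 90, 96, 108, 126, 132, 140, 150 the conclusion holds.
a = 156: τ(156) = 12; 156 ≥ 151.
Thus a = 156 disproves the claim, and no smaller a works.

a = 156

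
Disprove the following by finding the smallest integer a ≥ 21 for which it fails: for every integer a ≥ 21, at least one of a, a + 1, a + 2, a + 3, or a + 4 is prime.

a = 24

A counterexample is any integer a ≥ 21 such that a, a + 1, a + 2, a + 3, a + 4 are all composite; we check each in order.
For a = 21, 22, 23 the conclusion holds.
a = 24: 24 = 2 × 12; 25 = 5 × 5; 26 = 2 × 13; 27 = 3 × 9; 28 = 2 × 14 — all composite.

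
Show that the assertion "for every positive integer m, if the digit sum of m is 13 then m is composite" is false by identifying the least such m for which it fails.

m = 67

Check each positive integer m in order until the digit sum of m is 13 but m is prime.
For m = 49, 58 the conclusion holds.
m = 67: digit sum 13; 67 is prime, not composite.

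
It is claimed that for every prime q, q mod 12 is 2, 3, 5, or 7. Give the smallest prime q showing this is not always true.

q = 11

q = 2: 2 mod 12 = 2.
q = 3: 3 mod 12 = 3.
q = 5: 5 mod 12 = 5.
q = 7: 7 mod 12 = 7.
q = 11: 11 mod 12 = 11 — not in {2, 3, 5, 7}.
Thus q = 11 disproves the claim, and no smaller q works.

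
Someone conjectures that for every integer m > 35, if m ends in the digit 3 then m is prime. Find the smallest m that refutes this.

m = 63

A counterexample is any integer m > 35 such that m ends in the digit 3 but m is not prime; we check each in order.
For m = 43, 53 the conclusion holds.
m = 63: 63 ends in 3; 63 = 3 × 21, composite.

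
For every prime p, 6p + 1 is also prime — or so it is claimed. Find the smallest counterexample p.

p = 19

p = 2: 6p + 1 = 13, prime.
p = 3: 6p + 1 = 19, prime.
p = 5: 6p + 1 = 31, prime.
p = 7: 6p + 1 = 43, prime.
p = 11: 6p + 1 = 67, prime.
p = 13: 6p + 1 = 79, prime.
p = 17: 6p + 1 = 103, prime.
p = 19: 6p + 1 = 115 = 5 × 23, not prime.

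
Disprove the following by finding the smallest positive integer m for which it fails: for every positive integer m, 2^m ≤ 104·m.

m = 11

Check each positive integer m in order until 2^m > 104·m.
The first 10 eligible values, up to m = 10, all satisfy the conclusion.
m = 11: 2^m = 2048 and 104·m = 1144, so 2048 > 1144.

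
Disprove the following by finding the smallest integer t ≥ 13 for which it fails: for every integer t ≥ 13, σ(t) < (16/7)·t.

t = 24

A counterexample is any integer t ≥ 13 such that the claim fails; we check each in order.
The first 11 eligible values, up to t = 23, all satisfy the conclusion.
t = 24: σ(24) = 60; 60 ≥ 384/7.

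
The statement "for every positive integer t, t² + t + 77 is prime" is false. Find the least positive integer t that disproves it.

A counterexample is any positive integer t such that t² + t + 77 is not prime; we check each in order.
t = 1: t² + t + 77 = 79, prime.
t = 2: t² + t + 77 = 83, prime.
t = 3: t² + t + 77 = 89, prime.
t = 4: t² + t + 77 = 97, prime.
t = 5: t² + t + 77 = 107, prime.
t = 6: t² + t + 77 = 119 = 7 × 17, composite.
So t = 6 is the smallest counterexample.

t = 6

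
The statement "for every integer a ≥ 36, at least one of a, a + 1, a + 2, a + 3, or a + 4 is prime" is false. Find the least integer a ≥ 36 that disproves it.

A counterexample is any integer a ≥ 36 such that a, a + 1, a + 2, a + 3, a + 4 are all composite; we check each in order.
For a = 36, 37, 38, 39, …, 45, 46, 47 the conclusion holds.
a = 48: 48 = 2 × 24; 49 = 7 × 7; 50 = 2 × 25; 51 = 3 × 17; 52 = 2 × 26 — all composite.
So a = 48 is the smallest counterexample.

a = 48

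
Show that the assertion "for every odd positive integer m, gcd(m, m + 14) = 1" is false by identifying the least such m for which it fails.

A counterexample is any odd positive integer m such that gcd(m, m + 14) > 1; we check each in order.
m = 1: gcd(1, 15) = 1.
m = 3: gcd(3, 17) = 1.
m = 5: gcd(5, 19) = 1.
m = 7: gcd(7, 21) = 7.

m = 7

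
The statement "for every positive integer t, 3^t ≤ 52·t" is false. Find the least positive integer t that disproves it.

t = 6

We need the least positive integer t for which 3^t > 52·t.
t = 1: 3^t = 3 and 52·t = 52, so 3 ≤ 52.
t = 2: 3^t = 9 and 52·t = 104, so 9 ≤ 104.
t = 3: 3^t = 27 and 52·t = 156, so 27 ≤ 156.
t = 4: 3^t = 81 and 52·t = 208, so 81 ≤ 208.
t = 5: 3^t = 243 and 52·t = 260, so 243 ≤ 260.
t = 6: 3^t = 729 and 52·t = 312, so 729 > 312.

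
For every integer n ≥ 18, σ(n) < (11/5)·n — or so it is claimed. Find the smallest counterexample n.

Check each integer n ≥ 18 in order until the claim fails.
n = 18: σ(18) = 39; 39 < 198/5.
n = 19: σ(19) = 20; 20 < 209/5.
n = 20: σ(20) = 42; 42 < 44.
n = 21: σ(21) = 32; 32 < 231/5.
n = 22: σ(22) = 36; 36 < 242/5.
n = 23: σ(23) = 24; 24 < 253/5.
n = 24: σ(24) = 60; 60 ≥ 264/5.
Hence n = 24 is a counterexample.

n = 24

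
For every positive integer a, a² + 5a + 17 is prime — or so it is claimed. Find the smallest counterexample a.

We need the least positive integer a for which a² + 5a + 17 is not prime.
The first 7 eligible values, up to a = 7, all satisfy the conclusion.
a = 8: a² + 5a + 17 = 121 = 11 × 11, composite.

a = 8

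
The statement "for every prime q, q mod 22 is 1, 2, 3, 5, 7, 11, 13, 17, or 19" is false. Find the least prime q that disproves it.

We need the least prime q for which the claim fails.
For q = 2, 3, 5, 7, 11, 13, 17, 19, 23, 29 the conclusion holds.
q = 31: 31 mod 22 = 9 — not in {1, 2, 3, 5, 7, 11, 13, 17, 19}.
Hence q = 31 is a counterexample.

q = 31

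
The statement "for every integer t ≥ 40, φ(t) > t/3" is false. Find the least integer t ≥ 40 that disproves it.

We need the least integer t ≥ 40 for which the claim fails.
t = 40: φ(40) = 16 and 40/3 = 40/3, so φ(40) > 40/3.
t = 41: φ(41) = 40 and 41/3 = 41/3, so φ(41) > 41/3.
t = 42: φ(42) = 12 and 42/3 = 14, so φ(42) ≤ 42/3.

t = 42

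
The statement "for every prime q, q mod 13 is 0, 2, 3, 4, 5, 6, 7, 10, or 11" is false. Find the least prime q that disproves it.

q = 47

A counterexample is any prime q such that the claim fails; we check each in order.
For q = 2, 3, 5, 7, …, 37, 41, 43 the conclusion holds.
q = 47: 47 mod 13 = 8 — not in {0, 2, 3, 4, 5, 6, 7, 10, 11}.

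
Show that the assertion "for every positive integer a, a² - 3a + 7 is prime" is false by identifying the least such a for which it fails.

a = 6

We need the least positive integer a for which a² - 3a + 7 is not prime.
For a = 1, 2, 3, 4, 5 the conclusion holds.
a = 6: a² - 3a + 7 = 25 = 5 × 5, composite.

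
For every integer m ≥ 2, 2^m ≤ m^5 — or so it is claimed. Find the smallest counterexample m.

Check each integer m ≥ 2 in order until 2^m > m^5.
The first 21 eligible values, up to m = 22, all satisfy the conclusion.
m = 23: 2^m = 8388608 and m^5 = 6436343, so 8388608 > 6436343.
Hence m = 23 is a counterexample.

m = 23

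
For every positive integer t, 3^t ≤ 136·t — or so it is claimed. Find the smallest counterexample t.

A counterexample is any positive integer t such that 3^t > 136·t; we check each in order.
For t = 1, 2, 3, 4, 5, 6 the conclusion holds.
t = 7: 3^t = 2187 and 136·t = 952, so 2187 > 952.
Hence t = 7 is a counterexample.

t = 7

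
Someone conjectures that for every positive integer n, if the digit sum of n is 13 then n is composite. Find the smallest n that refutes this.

n = 67

Check each positive integer n in order until the digit sum of n is 13 but n is prime.
n = 49: digit sum 13; 49 is composite.
n = 58: digit sum 13; 58 is composite.
n = 67: digit sum 13; 67 is prime, not composite.
Hence n = 67 is a counterexample.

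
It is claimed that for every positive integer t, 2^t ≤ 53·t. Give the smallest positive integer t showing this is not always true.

The first 8 eligible values, up to t = 8, all satisfy the conclusion.
t = 9: 2^t = 512 and 53·t = 477, so 512 > 477.
So t = 9 is the smallest counterexample.

t = 9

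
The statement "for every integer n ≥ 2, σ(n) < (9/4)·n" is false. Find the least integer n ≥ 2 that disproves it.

n = 12

The first 10 eligible values, up to n = 11, all satisfy the conclusion.
n = 12: σ(12) = 28; 28 ≥ 27.
So n = 12 is the smallest counterexample.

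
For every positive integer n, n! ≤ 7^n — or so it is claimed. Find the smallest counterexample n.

n = 17

A counterexample is any positive integer n such that n! > 7^n; we check each in order.
For n = 1, 2, 3, 4, …, 14, 15, 16 the conclusion holds.
n = 17: n! = 355687428096000 and 7^n = 232630513987207, so 355687428096000 > 232630513987207.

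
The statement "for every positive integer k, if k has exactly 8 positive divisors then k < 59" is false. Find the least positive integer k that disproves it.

k = 66

For k = 24, 30, 40, 42, 54, 56 the conclusion holds.
k = 66: τ(66) = 8; 66 ≥ 59.
So k = 66 is the smallest counterexample.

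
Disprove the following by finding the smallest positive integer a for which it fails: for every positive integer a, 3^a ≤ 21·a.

We need the least positive integer a for which 3^a > 21·a.
For a = 1, 2, 3, 4 the conclusion holds.
a = 5: 3^a = 243 and 21·a = 105, so 243 > 105.
Thus a = 5 disproves the claim, and no smaller a works.

a = 5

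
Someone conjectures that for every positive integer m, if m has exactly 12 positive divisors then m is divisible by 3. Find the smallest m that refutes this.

For m = 60, 72, 84, 90, 96, 108, 126, 132 the conclusion holds.
m = 140: τ(140) = 12; 140 mod 3 = 2.

m = 140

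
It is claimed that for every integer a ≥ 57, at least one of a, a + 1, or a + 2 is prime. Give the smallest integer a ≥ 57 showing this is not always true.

A counterexample is any integer a ≥ 57 such that a, a + 1, a + 2 are all composite; we check each in order.
a = 57: 59 is prime.
a = 58: 59 is prime.
a = 59: 59 is prime.
a = 60: 61 is prime.
a = 61: 61 is prime.
a = 62: 62 = 2 × 31; 63 = 3 × 21; 64 = 2 × 32 — all composite.

a = 62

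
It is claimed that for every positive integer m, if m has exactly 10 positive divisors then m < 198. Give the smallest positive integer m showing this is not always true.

m = 208

Check each positive integer m in order until m has exactly 10 positive divisors but the claim fails.
m = 48: τ(48) = 10; 48 < 198.
m = 80: τ(80) = 10; 80 < 198.
m = 112: τ(112) = 10; 112 < 198.
m = 162: τ(162) = 10; 162 < 198.
m = 176: τ(176) = 10; 176 < 198.
m = 208: τ(208) = 10; 208 ≥ 198.
So m = 208 is the smallest counterexample.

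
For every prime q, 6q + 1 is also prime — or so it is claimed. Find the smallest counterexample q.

We need the least prime q for which 6q + 1 is not prime.
The first 7 eligible values, up to q = 17, all satisfy the conclusion.
q = 19: 6q + 1 = 115 = 5 × 23, not prime.
So q = 19 is the smallest counterexample.

q = 19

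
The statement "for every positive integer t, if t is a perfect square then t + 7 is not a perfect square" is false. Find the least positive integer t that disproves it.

t = 1: 1 + 7 = 8, not a perfect square.
t = 4: 4 + 7 = 11, not a perfect square.
t = 9: 9 = 3² and 9 + 7 = 16 = 4².

t = 9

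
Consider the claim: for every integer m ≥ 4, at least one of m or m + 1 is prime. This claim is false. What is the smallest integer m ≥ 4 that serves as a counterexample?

m = 8

For m = 4, 5, 6, 7 the conclusion holds.
m = 8: 8 = 2 × 4; 9 = 3 × 3 — both composite.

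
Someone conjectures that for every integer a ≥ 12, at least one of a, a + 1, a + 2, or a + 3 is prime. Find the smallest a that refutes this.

a = 24

We need the least integer a ≥ 12 for which a, a + 1, a + 2, a + 3 are all composite.
The first 12 eligible values, up to a = 23, all satisfy the conclusion.
a = 24: 24 = 2 × 12; 25 = 5 × 5; 26 = 2 × 13; 27 = 3 × 9 — all composite.
Hence a = 24 is a counterexample.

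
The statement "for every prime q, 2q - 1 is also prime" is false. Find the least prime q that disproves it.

q = 5

q = 2: 2q - 1 = 3, prime.
q = 3: 2q - 1 = 5, prime.
q = 5: 2q - 1 = 9 = 3 × 3, not prime.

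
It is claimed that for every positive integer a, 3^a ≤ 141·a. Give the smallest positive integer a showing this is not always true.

A counterexample is any positive integer a such that 3^a > 141·a; we check each in order.
For a = 1, 2, 3, 4, 5, 6 the conclusion holds.
a = 7: 3^a = 2187 and 141·a = 987, so 2187 > 987.
Thus a = 7 disproves the claim, and no smaller a works.

a = 7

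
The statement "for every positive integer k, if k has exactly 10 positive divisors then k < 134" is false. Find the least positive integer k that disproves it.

k = 162

k = 48: τ(48) = 10; 48 < 134.
k = 80: τ(80) = 10; 80 < 134.
k = 112: τ(112) = 10; 112 < 134.
k = 162: τ(162) = 10; 162 ≥ 134.
So k = 162 is the smallest counterexample.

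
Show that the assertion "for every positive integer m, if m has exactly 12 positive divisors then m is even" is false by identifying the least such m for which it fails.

m = 315

A counterexample is any positive integer m such that m has exactly 12 positive divisors but m is odd; we check each in order.
For m = 60, 72, 84, 90, …, 294, 306, 308 the conclusion holds.
m = 315: divisors of 315: 12 divisors; 315 is odd.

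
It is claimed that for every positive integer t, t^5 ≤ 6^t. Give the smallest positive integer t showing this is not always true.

t = 3

t = 1: t^5 = 1 and 6^t = 6, so 1 ≤ 6.
t = 2: t^5 = 32 and 6^t = 36, so 32 ≤ 36.
t = 3: t^5 = 243 and 6^t = 216, so 243 > 216.
Thus t = 3 disproves the claim, and no smaller t works.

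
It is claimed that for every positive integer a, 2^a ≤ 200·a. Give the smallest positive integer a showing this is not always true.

a = 12

The first 11 eligible values, up to a = 11, all satisfy the conclusion.
a = 12: 2^a = 4096 and 200·a = 2400, so 4096 > 2400.
Thus a = 12 disproves the claim, and no smaller a works.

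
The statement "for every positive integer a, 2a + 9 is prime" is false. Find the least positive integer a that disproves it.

a = 3

A counterexample is any positive integer a such that 2a + 9 is not prime; we check each in order.
a = 1: 2a + 9 = 11, prime.
a = 2: 2a + 9 = 13, prime.
a = 3: 2a + 9 = 15 = 3 × 5, composite.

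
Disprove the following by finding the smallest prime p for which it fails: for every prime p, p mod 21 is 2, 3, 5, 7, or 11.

Check each prime p in order until the claim fails.
p = 2: 2 mod 21 = 2.
p = 3: 3 mod 21 = 3.
p = 5: 5 mod 21 = 5.
p = 7: 7 mod 21 = 7.
p = 11: 11 mod 21 = 11.
p = 13: 13 mod 21 = 13 — not in {2, 3, 5, 7, 11}.
So p = 13 is the smallest counterexample.

p = 13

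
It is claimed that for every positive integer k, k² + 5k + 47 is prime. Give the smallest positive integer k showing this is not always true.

k = 38

A counterexample is any positive integer k such that k² + 5k + 47 is not prime; we check each in order.
For k = 1, 2, 3, 4, …, 35, 36, 37 the conclusion holds.
k = 38: k² + 5k + 47 = 1681 = 41 × 41, composite.
Thus k = 38 disproves the claim, and no smaller k works.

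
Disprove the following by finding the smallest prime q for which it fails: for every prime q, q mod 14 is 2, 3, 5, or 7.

We need the least prime q for which the claim fails.
q = 2: 2 mod 14 = 2.
q = 3: 3 mod 14 = 3.
q = 5: 5 mod 14 = 5.
q = 7: 7 mod 14 = 7.
q = 11: 11 mod 14 = 11 — not in {2, 3, 5, 7}.
So q = 11 is the smallest counterexample.

q = 11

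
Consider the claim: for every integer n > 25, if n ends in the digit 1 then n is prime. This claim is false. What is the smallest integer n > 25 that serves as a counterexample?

For n = 31, 41 the conclusion holds.
n = 51: 51 ends in 1; 51 = 3 × 17, composite.

n = 51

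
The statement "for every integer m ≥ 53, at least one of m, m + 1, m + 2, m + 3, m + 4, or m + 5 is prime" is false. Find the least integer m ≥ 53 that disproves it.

A counterexample is any integer m ≥ 53 such that m, m + 1, m + 2, m + 3, m + 4, m + 5 are all composite; we check each in order.
For m = 53, 54, 55, 56, …, 87, 88, 89 the conclusion holds.
m = 90: 90 = 2 × 45; 91 = 7 × 13; 92 = 2 × 46; 93 = 3 × 31; 94 = 2 × 47; 95 = 5 × 19 — all composite.
Thus m = 90 disproves the claim, and no smaller m works.

m = 90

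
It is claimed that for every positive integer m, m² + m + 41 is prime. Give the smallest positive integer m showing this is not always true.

m = 40

Check each positive integer m in order until m² + m + 41 is not prime.
For m = 1, 2, 3, 4, …, 37, 38, 39 the conclusion holds.
m = 40: m² + m + 41 = 1681 = 41 × 41, composite.
Hence m = 40 is a counterexample.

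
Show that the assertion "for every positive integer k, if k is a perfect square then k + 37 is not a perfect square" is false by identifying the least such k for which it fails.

k = 324

We need the least positive integer k for which k is a perfect square but k + 37 is a perfect square.
For k = 1, 4, 9, 16, …, 225, 256, 289 the conclusion holds.
k = 324: 324 = 18² and 324 + 37 = 361 = 19².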